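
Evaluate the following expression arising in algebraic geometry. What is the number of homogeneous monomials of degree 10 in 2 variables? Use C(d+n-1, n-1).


The number of degree-10 monomials in 2 variables is C(d+n-1, n-1).
= C(10+2-1, 2-1) = C(11, 1)
= 11

11


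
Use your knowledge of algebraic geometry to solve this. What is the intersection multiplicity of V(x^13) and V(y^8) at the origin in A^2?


The intersection multiplicity of V(x^a) and V(y^b) at the origin is:
I(O; V(x^13), V(y^8)) = dim_k(k[x,y]/(x^13, y^8))
A basis for k[x,y]/(x^13, y^8) is the set of monomials x^i * y^j
where 0 <= i < 13 and 0 <= j < 8.
The number of such monomials is 13 * 8 = 104

104


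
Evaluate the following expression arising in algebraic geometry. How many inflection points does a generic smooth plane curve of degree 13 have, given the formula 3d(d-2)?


For a general smooth plane curve C of degree d, the inflection points are
the intersection of C with its Hessian curve, which has degree 3(d-2).
By Bezout, the total intersection number is d * 3(d-2) = 13 * 33 = 429.
For a general curve every flex is ordinary, so each contributes
multiplicity 1 to C·Hess(C), and the number of distinct inflection
points is 3d(d-2).
Inflection points = 3*13*(13-2) = 3*13*11 = 429

429


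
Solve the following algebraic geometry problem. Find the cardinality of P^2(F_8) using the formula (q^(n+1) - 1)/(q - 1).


P^2(F_8) has (q^(n+1) - 1)/(q - 1) points.
= 8^2 + 8^1 + 8^0
= 64 + 8 + 1
= 73

73


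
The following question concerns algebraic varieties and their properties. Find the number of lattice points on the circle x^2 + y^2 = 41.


Systematically check integer values of x where x^2 <= 41.
For each valid x, check if 41 - x^2 is a perfect square.
x=4: 41 - 16 = 25, sqrt = 5 (valid)
x=5: 41 - 25 = 16, sqrt = 4 (valid)
Total integer solutions found: 8

8


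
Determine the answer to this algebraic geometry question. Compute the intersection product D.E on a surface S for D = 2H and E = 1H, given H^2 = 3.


Using bilinearity of the intersection pairing on a surface S:
(aH).(bH) = ab * (H.H)
We have H^2 = 3.
D.E = (2H).(1H) = 2*1*3
= 2*3
= 6

6


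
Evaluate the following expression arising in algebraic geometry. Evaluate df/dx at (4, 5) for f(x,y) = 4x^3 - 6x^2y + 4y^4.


df/dx = 3*4*x^2 + 2*(-6)*x^1*y
At (4,5): 3*4*4^2 + 2*(-6)*4^1*5
= 192 - 240
= -48

-48


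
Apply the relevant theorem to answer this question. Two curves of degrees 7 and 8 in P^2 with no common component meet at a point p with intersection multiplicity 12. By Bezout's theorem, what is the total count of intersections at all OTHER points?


By Bezout's theorem, the total intersection number is d1 * d2.
Total = 7 * 8 = 56
Intersection multiplicity at p = 12
Remaining intersections = 56 - 12 = 44

44


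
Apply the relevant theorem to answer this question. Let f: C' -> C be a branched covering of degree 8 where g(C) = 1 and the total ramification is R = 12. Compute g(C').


Riemann-Hurwitz formula: 2g' - 2 = d(2g - 2) + R
Given: d = 8, g = 1, R = 12
2g' - 2 = 8*(2*1 - 2) + 12
2g' - 2 = 8*0 + 12
2g' - 2 = 0 + 12 = 12
2g' = 14
g' = 7

7


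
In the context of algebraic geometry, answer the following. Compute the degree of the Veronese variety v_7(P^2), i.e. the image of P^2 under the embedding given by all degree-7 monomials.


The Veronese variety v_7(P^2) has degree d^r.
d^r = 7^2 = 49

49


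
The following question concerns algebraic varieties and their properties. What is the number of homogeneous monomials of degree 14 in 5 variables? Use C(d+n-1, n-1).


The number of degree-14 monomials in 5 variables is C(d+n-1, n-1).
= C(14+5-1, 5-1) = C(18, 4)
= 3060

3060


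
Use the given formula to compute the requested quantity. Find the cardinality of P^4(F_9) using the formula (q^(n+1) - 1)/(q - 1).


P^4(F_9) has (q^(n+1) - 1)/(q - 1) points.
= 9^4 + 9^3 + 9^2 + 9^1 + 9^0
= 6561 + 729 + 81 + 9 + 1
= 7381

7381


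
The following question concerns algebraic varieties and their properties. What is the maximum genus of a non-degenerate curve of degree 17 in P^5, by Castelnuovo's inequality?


Castelnuovo's bound: write d - 1 = m(r-1) + epsilon with 0 <= epsilon < r-1.
d - 1 = 17 - 1 = 16
r - 1 = 5 - 1 = 4
16 = 4*4 + 0, so m = 4, epsilon = 0
pi(d, r) = m(m-1)(r-1)/2 + m*epsilon
= 4*3*4/2 + 4*0
= 48/2 + 0
= 24 + 0 = 24

24


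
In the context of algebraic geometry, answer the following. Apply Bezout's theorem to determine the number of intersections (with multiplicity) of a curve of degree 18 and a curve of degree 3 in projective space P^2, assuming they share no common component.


Bezout's theorem states the intersection count equals the product of degrees.
Intersection count = 18 * 3 = 54

54


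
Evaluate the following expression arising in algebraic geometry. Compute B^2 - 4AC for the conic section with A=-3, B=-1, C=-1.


The discriminant of a conic Ax^2 + Bxy + Cy^2 + ... = 0 is B^2 - 4AC.
B^2 = (-1)^2 = 1
4AC = 4*(-3)*(-1) = 12
Discriminant = 1 - 12 = -11

-11


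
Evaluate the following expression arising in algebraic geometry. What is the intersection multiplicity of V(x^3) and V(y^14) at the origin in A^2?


The intersection multiplicity of V(x^a) and V(y^b) at the origin is:
I(O; V(x^3), V(y^14)) = dim_k(k[x,y]/(x^3, y^14))
A basis for k[x,y]/(x^3, y^14) is the set of monomials x^i * y^j
where 0 <= i < 3 and 0 <= j < 14.
The number of such monomials is 3 * 14 = 42

42


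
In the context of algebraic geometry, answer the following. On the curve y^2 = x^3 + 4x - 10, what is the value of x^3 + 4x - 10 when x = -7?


Compute x^3 + 4x - 10 at x = -7:
x^3 = (-7)^3 = -343
4*x = 4*(-7) = -28
Sum: -343 - 28 - 10 = -381

-381


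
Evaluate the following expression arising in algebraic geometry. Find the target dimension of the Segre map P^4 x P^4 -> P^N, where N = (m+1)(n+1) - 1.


The Segre embedding maps P^m x P^n into P^N via
all products of coordinates from each factor.
N = (m+1)(n+1) - 1
N = (4+1)(4+1) - 1
N = 5*5 - 1
N = 25 - 1 = 24

24


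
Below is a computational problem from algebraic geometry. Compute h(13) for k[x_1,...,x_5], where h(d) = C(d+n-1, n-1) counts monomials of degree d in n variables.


The Hilbert function for the polynomial ring in 5 variables is:
h(d) = C(d+n-1, n-1)
h(13) = C(13+5-1, 5-1) = C(17, 4)
= 17! / (4! * 13!)
= 2380

2380


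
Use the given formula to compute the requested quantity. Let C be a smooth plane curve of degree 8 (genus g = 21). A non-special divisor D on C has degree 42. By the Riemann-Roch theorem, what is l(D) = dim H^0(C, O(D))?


First, compute the genus of a smooth plane curve of degree 8:
g = (d-1)(d-2)/2 = (8-1)(8-2)/2 = 21
For a non-special divisor D (i.e., h^1(D) = 0), Riemann-Roch gives:
l(D) = deg(D) - g + 1
Since deg(D) = 42 >= 2g - 1 = 41, D is non-special.
l(D) = 42 - 21 + 1 = 22

22


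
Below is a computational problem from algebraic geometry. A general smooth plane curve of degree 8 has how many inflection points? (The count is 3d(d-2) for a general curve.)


For a general smooth plane curve C of degree d, the inflection points are
the intersection of C with its Hessian curve, which has degree 3(d-2).
By Bezout, the total intersection number is d * 3(d-2) = 8 * 18 = 144.
For a general curve every flex is ordinary, so each contributes
multiplicity 1 to C·Hess(C), and the number of distinct inflection
points is 3d(d-2).
Inflection points = 3*8*(8-2) = 3*8*6 = 144

144


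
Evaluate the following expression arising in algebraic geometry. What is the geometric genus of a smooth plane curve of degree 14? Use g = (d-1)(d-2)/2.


Using the genus formula for smooth plane curves:
g = (d-1)(d-2)/2
g = (14-1)(14-2)/2
g = 13*12/2
g = 156/2 = 78

78


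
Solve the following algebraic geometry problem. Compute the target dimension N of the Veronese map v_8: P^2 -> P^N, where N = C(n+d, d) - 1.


The Veronese embedding v_d: P^n -> P^N maps each point to all
degree-d monomials in n+1 homogeneous coordinates.
N = C(n+d, d) - 1
N = C(2+8, 8) - 1
N = C(10, 8) - 1
C(10, 8) = 45
N = 45 - 1 = 44

44


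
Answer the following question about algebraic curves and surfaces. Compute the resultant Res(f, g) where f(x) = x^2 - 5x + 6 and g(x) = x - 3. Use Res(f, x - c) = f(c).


For Res(f, x - c), we evaluate f at x = c.
f(3) = 3^2 - 5*3 + 6
= 9 - 15 + 6
= -6 + 6 = 0
Res(f, g) = 0

0


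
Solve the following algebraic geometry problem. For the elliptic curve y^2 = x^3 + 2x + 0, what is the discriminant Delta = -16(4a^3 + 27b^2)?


Compute each component:
4a^3 = 4*2^3 = 4*8 = 32
27b^2 = 27*0^2 = 27*0 = 0
4a^3 + 27b^2 = 32 + 0 = 32
Delta = -16*32 = -512

-512


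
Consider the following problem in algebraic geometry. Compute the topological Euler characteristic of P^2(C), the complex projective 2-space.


The complex projective space P^2 has one cell in each even real dimension 0, 2, ..., 4.
The cohomology groups are H^{2k}(P^2) = Z for k = 0,...,2, and 0 otherwise.
Euler characteristic = sum of Betti numbers = 1 per even-dimensional cohomology group.
chi(P^2) = 2 + 1 = 3

3


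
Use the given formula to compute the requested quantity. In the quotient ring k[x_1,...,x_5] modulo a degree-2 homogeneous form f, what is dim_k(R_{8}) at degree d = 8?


For R = k[x_1,...,x_n]/(f) with f homogeneous of degree e:
The Hilbert series is (1 - t^e)/(1 - t)^n.
So h(d) = C(d+n-1, n-1) - C(d-e+n-1, n-1) for d >= e.
With n=5, e=2, d=8:
C(8+5-1, 5-1) = C(12, 4) = 495
C(8-2+5-1, 5-1) = C(10, 4) = 210
h(8) = 495 - 210 = 285

285


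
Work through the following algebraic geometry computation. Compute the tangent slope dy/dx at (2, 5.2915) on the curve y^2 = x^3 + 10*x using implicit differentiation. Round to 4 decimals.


Using implicit differentiation of y^2 = x^3 + 10*x:
2y * dy/dx = 3x^2 + 10
dy/dx = (3x^2 + 10)/(2y)
Numerator: 3*2^2 + 10 = 22
Denominator: 2*5.2915 = 10.583
dy/dx = 22/10.583 = 2.0788

2.0788


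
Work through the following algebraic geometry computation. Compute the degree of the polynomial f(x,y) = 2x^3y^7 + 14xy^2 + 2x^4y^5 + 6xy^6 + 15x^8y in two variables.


Examine each term for its total degree (sum of exponents).
  Term '2x^3y^7' has total degree 3+7 = 10.
  Term '14xy^2' has total degree 1+2 = 3.
  Term '2x^4y^5' has total degree 4+5 = 9.
  Term '6xy^6' has total degree 1+6 = 7.
  Term '15x^8y' has total degree 8+1 = 9.
The maximum total degree among all terms is 10.

10


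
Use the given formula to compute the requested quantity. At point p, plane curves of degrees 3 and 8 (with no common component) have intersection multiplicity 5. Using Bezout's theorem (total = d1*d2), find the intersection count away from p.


By Bezout's theorem, the total intersection number is d1 * d2.
Total = 3 * 8 = 24
Intersection multiplicity at p = 5
Remaining intersections = 24 - 5 = 19

19


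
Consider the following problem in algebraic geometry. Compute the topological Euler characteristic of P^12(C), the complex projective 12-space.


The complex projective space P^12 has one cell in each even real dimension 0, 2, ..., 24.
The cohomology groups are H^{2k}(P^12) = Z for k = 0,...,12, and 0 otherwise.
Euler characteristic = sum of Betti numbers = 1 per even-dimensional cohomology group.
chi(P^12) = 12 + 1 = 13

13


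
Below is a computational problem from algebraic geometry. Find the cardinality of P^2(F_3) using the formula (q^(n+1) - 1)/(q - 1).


P^2(F_3) has (q^(n+1) - 1)/(q - 1) points.
= 3^2 + 3^1 + 3^0
= 9 + 3 + 1
= 13

13


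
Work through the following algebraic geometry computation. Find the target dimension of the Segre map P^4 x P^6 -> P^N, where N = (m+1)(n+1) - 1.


The Segre embedding maps P^m x P^n into P^N via
all products of coordinates from each factor.
N = (m+1)(n+1) - 1
N = (4+1)(6+1) - 1
N = 5*7 - 1
N = 35 - 1 = 34

34


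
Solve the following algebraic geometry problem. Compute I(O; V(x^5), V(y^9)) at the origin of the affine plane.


The intersection multiplicity of V(x^a) and V(y^b) at the origin is:
I(O; V(x^5), V(y^9)) = dim_k(k[x,y]/(x^5, y^9))
A basis for k[x,y]/(x^5, y^9) is the set of monomials x^i * y^j
where 0 <= i < 5 and 0 <= j < 9.
The number of such monomials is 5 * 9 = 45

45


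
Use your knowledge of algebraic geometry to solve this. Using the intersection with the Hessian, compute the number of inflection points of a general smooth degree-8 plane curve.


For a general smooth plane curve C of degree d, the inflection points are
the intersection of C with its Hessian curve, which has degree 3(d-2).
By Bezout, the total intersection number is d * 3(d-2) = 8 * 18 = 144.
For a general curve every flex is ordinary, so each contributes
multiplicity 1 to C·Hess(C), and the number of distinct inflection
points is 3d(d-2).
Inflection points = 3*8*(8-2) = 3*8*6 = 144

144


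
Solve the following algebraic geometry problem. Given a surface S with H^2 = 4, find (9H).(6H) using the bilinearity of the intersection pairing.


Using bilinearity of the intersection pairing on a surface S:
(aH).(bH) = ab * (H.H)
We have H^2 = 4.
D.E = (9H).(6H) = 9*6*4
= 54*4
= 216

216


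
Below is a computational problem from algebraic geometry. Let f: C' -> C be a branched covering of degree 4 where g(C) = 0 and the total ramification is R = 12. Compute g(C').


Riemann-Hurwitz formula: 2g' - 2 = d(2g - 2) + R
Given: d = 4, g = 0, R = 12
2g' - 2 = 4*(2*0 - 2) + 12
2g' - 2 = 4*(-2) + 12
2g' - 2 = -8 + 12 = 4
2g' = 6
g' = 3

3


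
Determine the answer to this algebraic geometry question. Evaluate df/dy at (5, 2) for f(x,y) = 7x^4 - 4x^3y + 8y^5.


df/dy = (-4)*x^3 + 5*8*y^4
At (5,2): (-4)*5^3 + 5*8*2^4
= -500 + 640
= 140

140


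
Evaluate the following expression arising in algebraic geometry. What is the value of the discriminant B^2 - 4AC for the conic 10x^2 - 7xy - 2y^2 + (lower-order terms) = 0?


The discriminant of a conic Ax^2 + Bxy + Cy^2 + ... = 0 is B^2 - 4AC.
B^2 = (-7)^2 = 49
4AC = 4*10*(-2) = -80
Discriminant = 49 + 80 = 129

129


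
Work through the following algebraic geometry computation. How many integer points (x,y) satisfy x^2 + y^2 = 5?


Systematically check integer values of x where x^2 <= 5.
For each valid x, check if 5 - x^2 is a perfect square.
x=1: 5 - 1 = 4, sqrt = 2 (valid)
x=2: 5 - 4 = 1, sqrt = 1 (valid)
Total integer solutions found: 8

8


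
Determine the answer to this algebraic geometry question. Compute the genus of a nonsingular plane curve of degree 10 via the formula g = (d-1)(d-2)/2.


Using the genus formula for smooth plane curves:
g = (d-1)(d-2)/2
g = (10-1)(10-2)/2
g = 9*8/2
g = 72/2 = 36

36


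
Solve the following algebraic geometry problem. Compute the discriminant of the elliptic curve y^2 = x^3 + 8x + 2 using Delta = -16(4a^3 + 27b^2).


Compute each component:
4a^3 = 4*8^3 = 4*512 = 2048
27b^2 = 27*2^2 = 27*4 = 108
4a^3 + 27b^2 = 2048 + 108 = 2156
Delta = -16*2156 = -34496

-34496


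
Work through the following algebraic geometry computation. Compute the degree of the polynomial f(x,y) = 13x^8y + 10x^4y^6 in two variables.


Examine each term for its total degree (sum of exponents).
  Term '13x^8y' has total degree 8+1 = 9.
  Term '10x^4y^6' has total degree 4+6 = 10.
The maximum total degree among all terms is 10.

10


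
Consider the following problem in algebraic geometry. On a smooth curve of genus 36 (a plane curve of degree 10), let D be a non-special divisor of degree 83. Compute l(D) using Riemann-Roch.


First, compute the genus of a smooth plane curve of degree 10:
g = (d-1)(d-2)/2 = (10-1)(10-2)/2 = 36
For a non-special divisor D (i.e., h^1(D) = 0), Riemann-Roch gives:
l(D) = deg(D) - g + 1
Since deg(D) = 83 >= 2g - 1 = 71, D is non-special.
l(D) = 83 - 36 + 1 = 48

48


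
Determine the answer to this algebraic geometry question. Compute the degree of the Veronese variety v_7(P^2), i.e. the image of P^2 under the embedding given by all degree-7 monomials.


The Veronese variety v_7(P^2) has degree d^r.
d^r = 7^2 = 49

49


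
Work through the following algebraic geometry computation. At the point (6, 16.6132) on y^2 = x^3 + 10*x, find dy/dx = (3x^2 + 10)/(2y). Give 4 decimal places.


Using implicit differentiation of y^2 = x^3 + 10*x:
2y * dy/dx = 3x^2 + 10
dy/dx = (3x^2 + 10)/(2y)
Numerator: 3*6^2 + 10 = 118
Denominator: 2*16.6132 = 33.2264
dy/dx = 118/33.2264 = 3.5514

3.5514


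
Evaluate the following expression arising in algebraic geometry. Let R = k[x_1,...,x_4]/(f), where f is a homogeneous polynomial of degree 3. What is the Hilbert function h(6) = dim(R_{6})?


For R = k[x_1,...,x_n]/(f) with f homogeneous of degree e:
The Hilbert series is (1 - t^e)/(1 - t)^n.
So h(d) = C(d+n-1, n-1) - C(d-e+n-1, n-1) for d >= e.
With n=4, e=3, d=6:
C(6+4-1, 4-1) = C(9, 3) = 84
C(6-3+4-1, 4-1) = C(6, 3) = 20
h(6) = 84 - 20 = 64

64


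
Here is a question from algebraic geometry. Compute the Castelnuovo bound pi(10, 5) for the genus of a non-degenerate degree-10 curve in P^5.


Castelnuovo's bound: write d - 1 = m(r-1) + epsilon with 0 <= epsilon < r-1.
d - 1 = 10 - 1 = 9
r - 1 = 5 - 1 = 4
9 = 2*4 + 1, so m = 2, epsilon = 1
pi(d, r) = m(m-1)(r-1)/2 + m*epsilon
= 2*1*4/2 + 2*1
= 8/2 + 2
= 4 + 2 = 6

6


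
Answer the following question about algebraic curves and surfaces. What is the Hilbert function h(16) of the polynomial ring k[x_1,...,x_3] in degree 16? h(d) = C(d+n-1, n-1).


The Hilbert function for the polynomial ring in 3 variables is:
h(d) = C(d+n-1, n-1)
h(16) = C(16+3-1, 3-1) = C(18, 2)
= 18! / (2! * 16!)
= 153

153


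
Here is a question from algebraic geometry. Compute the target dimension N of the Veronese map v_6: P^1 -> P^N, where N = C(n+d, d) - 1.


The Veronese embedding v_d: P^n -> P^N maps each point to all
degree-d monomials in n+1 homogeneous coordinates.
N = C(n+d, d) - 1
N = C(1+6, 6) - 1
N = C(7, 6) - 1
C(7, 6) = 7
N = 7 - 1 = 6

6


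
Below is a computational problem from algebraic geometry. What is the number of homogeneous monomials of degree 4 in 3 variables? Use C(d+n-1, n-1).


The number of degree-4 monomials in 3 variables is C(d+n-1, n-1).
= C(4+3-1, 3-1) = C(6, 2)
= 15

15


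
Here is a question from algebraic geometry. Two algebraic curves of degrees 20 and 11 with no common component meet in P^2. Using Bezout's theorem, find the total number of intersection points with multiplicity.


Bezout's theorem states the intersection count equals the product of degrees.
Intersection count = 20 * 11 = 220

220


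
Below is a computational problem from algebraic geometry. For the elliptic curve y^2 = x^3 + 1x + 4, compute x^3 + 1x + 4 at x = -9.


Compute x^3 + 1x + 4 at x = -9:
x^3 = (-9)^3 = -729
1*x = 1*(-9) = -9
Sum: -729 - 9 + 4 = -734

-734


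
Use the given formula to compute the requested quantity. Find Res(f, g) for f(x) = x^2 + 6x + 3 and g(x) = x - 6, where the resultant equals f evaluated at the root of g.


For Res(f, x - c), we evaluate f at x = c.
f(6) = 6^2 + 6*6 + 3
= 36 + 36 + 3
= 72 + 3 = 75
Res(f, g) = 75

75


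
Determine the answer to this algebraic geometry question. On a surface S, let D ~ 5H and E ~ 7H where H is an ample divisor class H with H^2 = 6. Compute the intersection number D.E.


Using bilinearity of the intersection pairing on a surface S:
(aH).(bH) = ab * (H.H)
We have H^2 = 6.
D.E = (5H).(7H) = 5*7*6
= 35*6
= 210

210


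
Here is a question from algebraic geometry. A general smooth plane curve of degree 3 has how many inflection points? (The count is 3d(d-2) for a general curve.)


For a general smooth plane curve C of degree d, the inflection points are
the intersection of C with its Hessian curve, which has degree 3(d-2).
By Bezout, the total intersection number is d * 3(d-2) = 3 * 3 = 9.
For a general curve every flex is ordinary, so each contributes
multiplicity 1 to C·Hess(C), and the number of distinct inflection
points is 3d(d-2).
Inflection points = 3*3*(3-2) = 3*3*1 = 9

9


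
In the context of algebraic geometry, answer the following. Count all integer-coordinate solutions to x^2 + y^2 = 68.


Systematically check integer values of x where x^2 <= 68.
For each valid x, check if 68 - x^2 is a perfect square.
x=2: 68 - 4 = 64, sqrt = 8 (valid)
x=8: 68 - 64 = 4, sqrt = 2 (valid)
Total integer solutions found: 8

8


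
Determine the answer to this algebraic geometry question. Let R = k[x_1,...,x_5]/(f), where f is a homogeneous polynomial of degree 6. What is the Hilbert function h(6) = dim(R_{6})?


For R = k[x_1,...,x_n]/(f) with f homogeneous of degree e:
The Hilbert series is (1 - t^e)/(1 - t)^n.
So h(d) = C(d+n-1, n-1) - C(d-e+n-1, n-1) for d >= e.
With n=5, e=6, d=6:
C(6+5-1, 5-1) = C(10, 4) = 210
C(6-6+5-1, 5-1) = C(4, 4) = 1
h(6) = 210 - 1 = 209

209


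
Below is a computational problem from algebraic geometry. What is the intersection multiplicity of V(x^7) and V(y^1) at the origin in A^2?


The intersection multiplicity of V(x^a) and V(y^b) at the origin is:
I(O; V(x^7), V(y^1)) = dim_k(k[x,y]/(x^7, y^1))
A basis for k[x,y]/(x^7, y^1) is the set of monomials x^i * y^j
where 0 <= i < 7 and 0 <= j < 1.
The number of such monomials is 7 * 1 = 7

7


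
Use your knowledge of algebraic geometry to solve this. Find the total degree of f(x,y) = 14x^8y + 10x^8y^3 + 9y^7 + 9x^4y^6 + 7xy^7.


Examine each term for its total degree (sum of exponents).
  Term '14x^8y' has total degree 8+1 = 9.
  Term '10x^8y^3' has total degree 8+3 = 11.
  Term '9y^7' has total degree 0+7 = 7.
  Term '9x^4y^6' has total degree 4+6 = 10.
  Term '7xy^7' has total degree 1+7 = 8.
The maximum total degree among all terms is 11.

11


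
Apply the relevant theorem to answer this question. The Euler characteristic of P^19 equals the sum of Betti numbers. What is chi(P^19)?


The complex projective space P^19 has one cell in each even real dimension 0, 2, ..., 38.
The cohomology groups are H^{2k}(P^19) = Z for k = 0,...,19, and 0 otherwise.
Euler characteristic = sum of Betti numbers = 1 per even-dimensional cohomology group.
chi(P^19) = 19 + 1 = 20

20


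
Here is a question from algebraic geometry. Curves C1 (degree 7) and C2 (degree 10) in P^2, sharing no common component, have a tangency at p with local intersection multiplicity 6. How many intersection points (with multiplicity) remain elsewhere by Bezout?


By Bezout's theorem, the total intersection number is d1 * d2.
Total = 7 * 10 = 70
Intersection multiplicity at p = 6
Remaining intersections = 70 - 6 = 64

64


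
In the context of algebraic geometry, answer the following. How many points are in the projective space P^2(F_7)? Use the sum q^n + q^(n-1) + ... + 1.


P^2(F_7) has (q^(n+1) - 1)/(q - 1) points.
= 7^2 + 7^1 + 7^0
= 49 + 7 + 1
= 57

57


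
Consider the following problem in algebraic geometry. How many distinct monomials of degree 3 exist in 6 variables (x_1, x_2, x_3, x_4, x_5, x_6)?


The number of degree-3 monomials in 6 variables is C(d+n-1, n-1).
= C(3+6-1, 6-1) = C(8, 5)
= 56

56


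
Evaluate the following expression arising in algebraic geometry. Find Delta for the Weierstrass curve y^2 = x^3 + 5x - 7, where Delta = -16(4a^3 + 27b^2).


Compute each component:
4a^3 = 4*5^3 = 4*125 = 500
27b^2 = 27*(-7)^2 = 27*49 = 1323
4a^3 + 27b^2 = 500 + 1323 = 1823
Delta = -16*1823 = -29168

-29168


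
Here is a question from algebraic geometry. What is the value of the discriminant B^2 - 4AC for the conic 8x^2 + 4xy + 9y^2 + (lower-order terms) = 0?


The discriminant of a conic Ax^2 + Bxy + Cy^2 + ... = 0 is B^2 - 4AC.
B^2 = 4^2 = 16
4AC = 4*8*9 = 288
Discriminant = 16 - 288 = -272

-272


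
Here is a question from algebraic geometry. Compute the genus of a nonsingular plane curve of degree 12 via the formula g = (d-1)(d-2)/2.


Using the genus formula for smooth plane curves:
g = (d-1)(d-2)/2
g = (12-1)(12-2)/2
g = 11*10/2
g = 110/2 = 55

55


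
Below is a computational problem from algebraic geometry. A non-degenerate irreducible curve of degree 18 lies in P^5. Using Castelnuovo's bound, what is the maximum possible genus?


Castelnuovo's bound: write d - 1 = m(r-1) + epsilon with 0 <= epsilon < r-1.
d - 1 = 18 - 1 = 17
r - 1 = 5 - 1 = 4
17 = 4*4 + 1, so m = 4, epsilon = 1
pi(d, r) = m(m-1)(r-1)/2 + m*epsilon
= 4*3*4/2 + 4*1
= 48/2 + 4
= 24 + 4 = 28

28


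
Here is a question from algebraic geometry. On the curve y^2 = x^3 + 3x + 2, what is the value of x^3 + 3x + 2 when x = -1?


Compute x^3 + 3x + 2 at x = -1:
x^3 = (-1)^3 = -1
3*x = 3*(-1) = -3
Sum: -1 - 3 + 2 = -2

-2


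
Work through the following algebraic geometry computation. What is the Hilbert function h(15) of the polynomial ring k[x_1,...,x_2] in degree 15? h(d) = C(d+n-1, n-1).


The Hilbert function for the polynomial ring in 2 variables is:
h(d) = C(d+n-1, n-1)
h(15) = C(15+2-1, 2-1) = C(16, 1)
= 16! / (1! * 15!)
= 16

16


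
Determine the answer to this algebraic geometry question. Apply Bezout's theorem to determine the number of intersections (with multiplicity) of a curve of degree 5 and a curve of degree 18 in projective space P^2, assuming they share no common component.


Bezout's theorem states the intersection count equals the product of degrees.
Intersection count = 5 * 18 = 90

90


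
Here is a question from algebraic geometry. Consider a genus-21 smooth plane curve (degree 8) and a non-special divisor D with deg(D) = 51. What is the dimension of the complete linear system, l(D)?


First, compute the genus of a smooth plane curve of degree 8:
g = (d-1)(d-2)/2 = (8-1)(8-2)/2 = 21
For a non-special divisor D (i.e., h^1(D) = 0), Riemann-Roch gives:
l(D) = deg(D) - g + 1
Since deg(D) = 51 >= 2g - 1 = 41, D is non-special.
l(D) = 51 - 21 + 1 = 31

31


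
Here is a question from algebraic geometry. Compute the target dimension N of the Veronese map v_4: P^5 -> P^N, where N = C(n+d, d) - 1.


The Veronese embedding v_d: P^n -> P^N maps each point to all
degree-d monomials in n+1 homogeneous coordinates.
N = C(n+d, d) - 1
N = C(5+4, 4) - 1
N = C(9, 4) - 1
C(9, 4) = 126
N = 126 - 1 = 125

125


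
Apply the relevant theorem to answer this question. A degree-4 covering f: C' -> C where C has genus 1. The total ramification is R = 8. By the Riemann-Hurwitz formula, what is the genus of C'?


Riemann-Hurwitz formula: 2g' - 2 = d(2g - 2) + R
Given: d = 4, g = 1, R = 8
2g' - 2 = 4*(2*1 - 2) + 8
2g' - 2 = 4*0 + 8
2g' - 2 = 0 + 8 = 8
2g' = 10
g' = 5

5


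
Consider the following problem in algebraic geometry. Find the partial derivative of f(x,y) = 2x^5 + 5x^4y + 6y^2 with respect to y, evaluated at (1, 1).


df/dy = 5*x^4 + 2*6*y^1
At (1,1): 5*1^4 + 2*6*1^1
= 5 + 12
= 17

17


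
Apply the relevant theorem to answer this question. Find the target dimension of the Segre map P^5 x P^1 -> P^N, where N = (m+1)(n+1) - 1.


The Segre embedding maps P^m x P^n into P^N via
all products of coordinates from each factor.
N = (m+1)(n+1) - 1
N = (5+1)(1+1) - 1
N = 6*2 - 1
N = 12 - 1 = 11

11


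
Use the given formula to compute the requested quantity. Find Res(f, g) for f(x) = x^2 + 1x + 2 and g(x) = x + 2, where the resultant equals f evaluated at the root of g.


For Res(f, x - c), we evaluate f at x = c.
f(-2) = (-2)^2 + 1*(-2) + 2
= 4 - 2 + 2
= 2 + 2 = 4
Res(f, g) = 4

4


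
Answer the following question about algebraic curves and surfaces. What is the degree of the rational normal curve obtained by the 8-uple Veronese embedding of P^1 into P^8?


The rational normal curve in P^8 is the image of P^1 under the 8-uple Veronese.
A general hyperplane in P^8 pulls back to a degree-8 form on P^1, which has 8 zeros,
so the curve meets a general hyperplane in 8 points. Degree = 8.

8


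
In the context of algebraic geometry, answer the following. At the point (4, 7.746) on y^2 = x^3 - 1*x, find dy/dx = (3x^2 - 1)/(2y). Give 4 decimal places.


Using implicit differentiation of y^2 = x^3 - 1*x:
2y * dy/dx = 3x^2 - 1
dy/dx = (3x^2 - 1)/(2y)
Numerator: 3*4^2 - 1 = 47
Denominator: 2*7.746 = 15.492
dy/dx = 47/15.492 = 3.0338

3.0338


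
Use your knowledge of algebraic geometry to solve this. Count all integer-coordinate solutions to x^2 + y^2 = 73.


Systematically check integer values of x where x^2 <= 73.
For each valid x, check if 73 - x^2 is a perfect square.
x=3: 73 - 9 = 64, sqrt = 8 (valid)
x=8: 73 - 64 = 9, sqrt = 3 (valid)
Total integer solutions found: 8

8


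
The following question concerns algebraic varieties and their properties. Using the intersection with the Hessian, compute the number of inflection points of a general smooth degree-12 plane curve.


For a general smooth plane curve C of degree d, the inflection points are
the intersection of C with its Hessian curve, which has degree 3(d-2).
By Bezout, the total intersection number is d * 3(d-2) = 12 * 30 = 360.
For a general curve every flex is ordinary, so each contributes
multiplicity 1 to C·Hess(C), and the number of distinct inflection
points is 3d(d-2).
Inflection points = 3*12*(12-2) = 3*12*10 = 360

360


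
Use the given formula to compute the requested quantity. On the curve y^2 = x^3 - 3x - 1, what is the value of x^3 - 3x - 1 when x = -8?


Compute x^3 - 3x - 1 at x = -8:
x^3 = (-8)^3 = -512
(-3)*x = (-3)*(-8) = 24
Sum: -512 + 24 - 1 = -489

-489


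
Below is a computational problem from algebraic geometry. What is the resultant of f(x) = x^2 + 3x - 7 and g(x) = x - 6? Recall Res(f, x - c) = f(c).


For Res(f, x - c), we evaluate f at x = c.
f(6) = 6^2 + 3*6 - 7
= 36 + 18 - 7
= 54 - 7 = 47
Res(f, g) = 47

47


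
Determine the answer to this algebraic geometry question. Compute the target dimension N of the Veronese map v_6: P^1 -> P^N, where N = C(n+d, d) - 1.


The Veronese embedding v_d: P^n -> P^N maps each point to all
degree-d monomials in n+1 homogeneous coordinates.
N = C(n+d, d) - 1
N = C(1+6, 6) - 1
N = C(7, 6) - 1
C(7, 6) = 7
N = 7 - 1 = 6

6


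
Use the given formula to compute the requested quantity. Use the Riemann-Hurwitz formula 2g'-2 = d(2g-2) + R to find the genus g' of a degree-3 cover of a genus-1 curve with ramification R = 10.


Riemann-Hurwitz formula: 2g' - 2 = d(2g - 2) + R
Given: d = 3, g = 1, R = 10
2g' - 2 = 3*(2*1 - 2) + 10
2g' - 2 = 3*0 + 10
2g' - 2 = 0 + 10 = 10
2g' = 12
g' = 6

6


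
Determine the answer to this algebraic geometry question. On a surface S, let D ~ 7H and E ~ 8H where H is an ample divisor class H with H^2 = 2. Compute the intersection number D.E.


Using bilinearity of the intersection pairing on a surface S:
(aH).(bH) = ab * (H.H)
We have H^2 = 2.
D.E = (7H).(8H) = 7*8*2
= 56*2
= 112

112


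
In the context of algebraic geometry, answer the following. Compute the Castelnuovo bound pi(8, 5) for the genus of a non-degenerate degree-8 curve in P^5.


Castelnuovo's bound: write d - 1 = m(r-1) + epsilon with 0 <= epsilon < r-1.
d - 1 = 8 - 1 = 7
r - 1 = 5 - 1 = 4
7 = 1*4 + 3, so m = 1, epsilon = 3
pi(d, r) = m(m-1)(r-1)/2 + m*epsilon
= 1*0*4/2 + 1*3
= 0/2 + 3
= 0 + 3 = 3

3


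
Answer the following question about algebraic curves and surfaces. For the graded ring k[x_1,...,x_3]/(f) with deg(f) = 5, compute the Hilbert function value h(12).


For R = k[x_1,...,x_n]/(f) with f homogeneous of degree e:
The Hilbert series is (1 - t^e)/(1 - t)^n.
So h(d) = C(d+n-1, n-1) - C(d-e+n-1, n-1) for d >= e.
With n=3, e=5, d=12:
C(12+3-1, 3-1) = C(14, 2) = 91
C(12-5+3-1, 3-1) = C(9, 2) = 36
h(12) = 91 - 36 = 55

55


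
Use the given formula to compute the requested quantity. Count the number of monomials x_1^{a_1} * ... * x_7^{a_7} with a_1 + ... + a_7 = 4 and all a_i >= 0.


The number of degree-4 monomials in 7 variables is C(d+n-1, n-1).
= C(4+7-1, 7-1) = C(10, 6)
= 210

210


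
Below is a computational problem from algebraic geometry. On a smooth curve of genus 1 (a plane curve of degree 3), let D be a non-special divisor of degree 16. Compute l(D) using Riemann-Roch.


First, compute the genus of a smooth plane curve of degree 3:
g = (d-1)(d-2)/2 = (3-1)(3-2)/2 = 1
For a non-special divisor D (i.e., h^1(D) = 0), Riemann-Roch gives:
l(D) = deg(D) - g + 1
Since deg(D) = 16 >= 2g - 1 = 1, D is non-special.
l(D) = 16 - 1 + 1 = 16

16


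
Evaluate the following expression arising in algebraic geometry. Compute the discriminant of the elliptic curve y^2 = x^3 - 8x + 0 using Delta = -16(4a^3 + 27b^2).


Compute each component:
4a^3 = 4*(-8)^3 = 4*(-512) = -2048
27b^2 = 27*0^2 = 27*0 = 0
4a^3 + 27b^2 = -2048 + 0 = -2048
Delta = -16*(-2048) = 32768

32768


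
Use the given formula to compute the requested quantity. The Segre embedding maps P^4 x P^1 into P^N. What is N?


The Segre embedding maps P^m x P^n into P^N via
all products of coordinates from each factor.
N = (m+1)(n+1) - 1
N = (4+1)(1+1) - 1
N = 5*2 - 1
N = 10 - 1 = 9

9


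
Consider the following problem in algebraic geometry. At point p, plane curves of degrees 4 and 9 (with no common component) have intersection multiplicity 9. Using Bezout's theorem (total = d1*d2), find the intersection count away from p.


By Bezout's theorem, the total intersection number is d1 * d2.
Total = 4 * 9 = 36
Intersection multiplicity at p = 9
Remaining intersections = 36 - 9 = 27

27


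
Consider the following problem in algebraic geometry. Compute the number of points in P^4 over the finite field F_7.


P^4(F_7) has (q^(n+1) - 1)/(q - 1) points.
= 7^4 + 7^3 + 7^2 + 7^1 + 7^0
= 2401 + 343 + 49 + 7 + 1
= 2801

2801


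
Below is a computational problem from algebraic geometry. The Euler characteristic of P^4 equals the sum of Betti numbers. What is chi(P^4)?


The complex projective space P^4 has one cell in each even real dimension 0, 2, ..., 8.
The cohomology groups are H^{2k}(P^4) = Z for k = 0,...,4, and 0 otherwise.
Euler characteristic = sum of Betti numbers = 1 per even-dimensional cohomology group.
chi(P^4) = 4 + 1 = 5

5


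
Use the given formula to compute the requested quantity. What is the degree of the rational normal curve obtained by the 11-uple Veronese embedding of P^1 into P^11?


The rational normal curve in P^11 is the image of P^1 under the 11-uple Veronese.
A general hyperplane in P^11 pulls back to a degree-11 form on P^1, which has 11 zeros,
so the curve meets a general hyperplane in 11 points. Degree = 11.

11


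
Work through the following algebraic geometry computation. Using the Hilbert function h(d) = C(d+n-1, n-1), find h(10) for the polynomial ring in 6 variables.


The Hilbert function for the polynomial ring in 6 variables is:
h(d) = C(d+n-1, n-1)
h(10) = C(10+6-1, 6-1) = C(15, 5)
= 15! / (5! * 10!)
= 3003

3003


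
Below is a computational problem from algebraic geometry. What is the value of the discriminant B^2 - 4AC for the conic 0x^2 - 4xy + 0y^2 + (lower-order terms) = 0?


The discriminant of a conic Ax^2 + Bxy + Cy^2 + ... = 0 is B^2 - 4AC.
B^2 = (-4)^2 = 16
4AC = 4*0*0 = 0
Discriminant = 16 + 0 = 16

16


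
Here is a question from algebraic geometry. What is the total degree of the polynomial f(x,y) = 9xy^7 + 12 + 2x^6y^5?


Examine each term for its total degree (sum of exponents).
  Term '9xy^7' has total degree 1+7 = 8.
  Term '12' has total degree 0+0 = 0.
  Term '2x^6y^5' has total degree 6+5 = 11.
The maximum total degree among all terms is 11.

11


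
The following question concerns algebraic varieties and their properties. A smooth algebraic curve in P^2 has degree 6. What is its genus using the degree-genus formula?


Using the genus formula for smooth plane curves:
g = (d-1)(d-2)/2
g = (6-1)(6-2)/2
g = 5*4/2
g = 20/2 = 10

10


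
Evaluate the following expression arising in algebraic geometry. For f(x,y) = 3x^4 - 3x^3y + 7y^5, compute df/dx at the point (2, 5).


df/dx = 4*3*x^3 + 3*(-3)*x^2*y
At (2,5): 4*3*2^3 + 3*(-3)*2^2*5
= 96 - 180
= -84

-84


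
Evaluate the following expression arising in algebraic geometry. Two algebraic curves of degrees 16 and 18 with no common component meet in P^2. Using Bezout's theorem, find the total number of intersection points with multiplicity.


Bezout's theorem states the intersection count equals the product of degrees.
Intersection count = 16 * 18 = 288

288


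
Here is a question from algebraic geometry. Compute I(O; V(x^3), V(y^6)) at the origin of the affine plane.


The intersection multiplicity of V(x^a) and V(y^b) at the origin is:
I(O; V(x^3), V(y^6)) = dim_k(k[x,y]/(x^3, y^6))
A basis for k[x,y]/(x^3, y^6) is the set of monomials x^i * y^j
where 0 <= i < 3 and 0 <= j < 6.
The number of such monomials is 3 * 6 = 18

18


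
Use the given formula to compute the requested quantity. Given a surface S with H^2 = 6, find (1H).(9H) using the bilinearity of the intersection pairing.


Using bilinearity of the intersection pairing on a surface S:
(aH).(bH) = ab * (H.H)
We have H^2 = 6.
D.E = (1H).(9H) = 1*9*6
= 9*6
= 54

54


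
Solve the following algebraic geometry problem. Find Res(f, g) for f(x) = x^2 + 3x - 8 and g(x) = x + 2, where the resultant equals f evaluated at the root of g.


For Res(f, x - c), we evaluate f at x = c.
f(-2) = (-2)^2 + 3*(-2) - 8
= 4 - 6 - 8
= -2 - 8 = -10
Res(f, g) = -10

-10


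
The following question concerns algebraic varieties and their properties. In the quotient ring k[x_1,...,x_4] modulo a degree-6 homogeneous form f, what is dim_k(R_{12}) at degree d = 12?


For R = k[x_1,...,x_n]/(f) with f homogeneous of degree e:
The Hilbert series is (1 - t^e)/(1 - t)^n.
So h(d) = C(d+n-1, n-1) - C(d-e+n-1, n-1) for d >= e.
With n=4, e=6, d=12:
C(12+4-1, 4-1) = C(15, 3) = 455
C(12-6+4-1, 4-1) = C(9, 3) = 84
h(12) = 455 - 84 = 371

371


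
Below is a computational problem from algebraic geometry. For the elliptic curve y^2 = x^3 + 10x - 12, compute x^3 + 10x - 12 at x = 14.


Compute x^3 + 10x - 12 at x = 14:
x^3 = 14^3 = 2744
10*x = 10*14 = 140
Sum: 2744 + 140 - 12 = 2872

2872


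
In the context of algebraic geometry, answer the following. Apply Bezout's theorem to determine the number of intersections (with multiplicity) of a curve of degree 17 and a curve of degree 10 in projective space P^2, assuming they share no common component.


Bezout's theorem states the intersection count equals the product of degrees.
Intersection count = 17 * 10 = 170

170


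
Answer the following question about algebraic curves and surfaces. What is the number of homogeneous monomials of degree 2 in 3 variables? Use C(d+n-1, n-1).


The number of degree-2 monomials in 3 variables is C(d+n-1, n-1).
= C(2+3-1, 3-1) = C(4, 2)
= 6

6


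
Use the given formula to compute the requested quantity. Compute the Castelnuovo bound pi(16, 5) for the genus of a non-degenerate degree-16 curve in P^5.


Castelnuovo's bound: write d - 1 = m(r-1) + epsilon with 0 <= epsilon < r-1.
d - 1 = 16 - 1 = 15
r - 1 = 5 - 1 = 4
15 = 3*4 + 3, so m = 3, epsilon = 3
pi(d, r) = m(m-1)(r-1)/2 + m*epsilon
= 3*2*4/2 + 3*3
= 24/2 + 9
= 12 + 9 = 21

21


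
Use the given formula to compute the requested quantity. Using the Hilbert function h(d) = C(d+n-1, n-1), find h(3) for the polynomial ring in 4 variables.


The Hilbert function for the polynomial ring in 4 variables is:
h(d) = C(d+n-1, n-1)
h(3) = C(3+4-1, 4-1) = C(6, 3)
= 6! / (3! * 3!)
= 20

20


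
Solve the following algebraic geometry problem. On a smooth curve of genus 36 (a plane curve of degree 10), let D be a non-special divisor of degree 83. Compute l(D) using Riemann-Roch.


First, compute the genus of a smooth plane curve of degree 10:
g = (d-1)(d-2)/2 = (10-1)(10-2)/2 = 36
For a non-special divisor D (i.e., h^1(D) = 0), Riemann-Roch gives:
l(D) = deg(D) - g + 1
Since deg(D) = 83 >= 2g - 1 = 71, D is non-special.
l(D) = 83 - 36 + 1 = 48

48


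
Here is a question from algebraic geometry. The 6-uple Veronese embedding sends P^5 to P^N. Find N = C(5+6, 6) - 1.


The Veronese embedding v_d: P^n -> P^N maps each point to all
degree-d monomials in n+1 homogeneous coordinates.
N = C(n+d, d) - 1
N = C(5+6, 6) - 1
N = C(11, 6) - 1
C(11, 6) = 462
N = 462 - 1 = 461

461
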